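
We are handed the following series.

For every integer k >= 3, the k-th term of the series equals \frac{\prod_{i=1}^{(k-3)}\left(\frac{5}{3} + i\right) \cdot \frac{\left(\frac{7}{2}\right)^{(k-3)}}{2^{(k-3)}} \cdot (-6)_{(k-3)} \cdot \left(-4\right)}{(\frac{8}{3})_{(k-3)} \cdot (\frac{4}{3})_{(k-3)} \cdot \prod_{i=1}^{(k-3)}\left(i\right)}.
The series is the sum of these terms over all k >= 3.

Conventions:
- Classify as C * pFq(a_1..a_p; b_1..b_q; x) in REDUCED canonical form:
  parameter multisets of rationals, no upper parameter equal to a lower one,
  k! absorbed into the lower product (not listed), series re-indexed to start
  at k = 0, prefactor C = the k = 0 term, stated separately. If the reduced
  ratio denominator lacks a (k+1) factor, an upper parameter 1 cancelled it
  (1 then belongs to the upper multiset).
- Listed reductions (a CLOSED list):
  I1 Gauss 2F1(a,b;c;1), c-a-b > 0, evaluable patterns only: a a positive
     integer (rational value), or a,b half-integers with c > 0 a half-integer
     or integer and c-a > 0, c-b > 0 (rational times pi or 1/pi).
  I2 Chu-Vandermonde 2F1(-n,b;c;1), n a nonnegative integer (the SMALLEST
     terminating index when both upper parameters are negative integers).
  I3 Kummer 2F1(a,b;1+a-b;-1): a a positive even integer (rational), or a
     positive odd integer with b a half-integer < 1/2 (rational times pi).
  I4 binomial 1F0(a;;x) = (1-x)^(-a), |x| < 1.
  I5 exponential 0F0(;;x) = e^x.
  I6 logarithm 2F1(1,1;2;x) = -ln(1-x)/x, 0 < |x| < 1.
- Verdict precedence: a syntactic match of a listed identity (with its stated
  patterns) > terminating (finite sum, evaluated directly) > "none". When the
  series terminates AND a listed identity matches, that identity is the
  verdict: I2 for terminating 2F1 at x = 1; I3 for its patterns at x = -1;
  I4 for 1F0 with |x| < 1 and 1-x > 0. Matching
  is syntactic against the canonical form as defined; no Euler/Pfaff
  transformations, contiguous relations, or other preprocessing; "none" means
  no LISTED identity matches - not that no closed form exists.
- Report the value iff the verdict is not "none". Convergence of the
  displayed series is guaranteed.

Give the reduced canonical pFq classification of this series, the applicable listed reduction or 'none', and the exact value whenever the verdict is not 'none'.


Classification (C = -4): 1F1 with upper {-6}, lower {\frac{4}{3}}, argument x = \frac{7}{4}. Verdict: terminating. With -6 upstairs the series is a 7-term polynomial sum; evaluated term by term. Value: -\frac{37984139}{32374784}.

Structural cue: t_0 = -4 here, and the product of the first k integers (C = -4) is k!.
Step ratio: r(k) = \frac{7}{4} * (k-6) / [(k+\frac{4}{3}) (k+1)] - poly over poly, x = \frac{7}{4} from leading terms; C = -4 at k = 0.


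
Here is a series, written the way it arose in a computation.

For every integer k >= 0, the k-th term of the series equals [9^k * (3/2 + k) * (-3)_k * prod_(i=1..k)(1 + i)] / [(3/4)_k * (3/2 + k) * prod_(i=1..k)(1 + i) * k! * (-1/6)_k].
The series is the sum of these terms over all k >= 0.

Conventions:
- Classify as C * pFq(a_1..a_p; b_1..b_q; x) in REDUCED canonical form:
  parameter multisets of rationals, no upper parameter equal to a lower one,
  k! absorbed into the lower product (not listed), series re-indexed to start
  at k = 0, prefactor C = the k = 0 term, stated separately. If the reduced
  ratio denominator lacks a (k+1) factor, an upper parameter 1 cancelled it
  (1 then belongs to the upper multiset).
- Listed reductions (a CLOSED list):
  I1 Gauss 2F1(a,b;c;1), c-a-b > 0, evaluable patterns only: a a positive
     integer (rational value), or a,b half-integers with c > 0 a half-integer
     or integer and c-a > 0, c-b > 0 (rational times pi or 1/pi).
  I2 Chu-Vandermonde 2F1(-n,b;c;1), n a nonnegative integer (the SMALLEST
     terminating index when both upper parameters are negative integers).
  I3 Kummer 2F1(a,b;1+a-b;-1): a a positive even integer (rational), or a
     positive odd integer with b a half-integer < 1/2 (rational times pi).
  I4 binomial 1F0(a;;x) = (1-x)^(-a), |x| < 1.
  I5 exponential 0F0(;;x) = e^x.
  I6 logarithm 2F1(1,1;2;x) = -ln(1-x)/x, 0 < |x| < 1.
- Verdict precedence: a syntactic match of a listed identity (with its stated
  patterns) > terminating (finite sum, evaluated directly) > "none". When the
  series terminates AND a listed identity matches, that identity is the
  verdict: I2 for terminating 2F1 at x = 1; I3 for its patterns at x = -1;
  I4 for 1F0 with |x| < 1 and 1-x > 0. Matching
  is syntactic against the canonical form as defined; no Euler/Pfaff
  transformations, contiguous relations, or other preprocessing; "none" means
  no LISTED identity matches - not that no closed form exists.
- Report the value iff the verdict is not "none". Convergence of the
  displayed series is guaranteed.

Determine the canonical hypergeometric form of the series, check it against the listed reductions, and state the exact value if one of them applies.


First insight: t_0 being 1, the factor k + 3/2 cancels (top and bottom), leaving C = 1.
Consecutive-term ratio: r(k) = 9 * (k-3) / [(k-1/6) (k+3/4) (k+1)] - rational in k. x = 9; t_0 = 1; negate the roots.

With C = 1: the canonical form is 1F2(-3; -1/6, 3/4; 9). Verdict: terminating - no listed pattern fits, but -3 in the upper list cuts the series at k = 3; direct evaluation. Its exact value is -195307/605.


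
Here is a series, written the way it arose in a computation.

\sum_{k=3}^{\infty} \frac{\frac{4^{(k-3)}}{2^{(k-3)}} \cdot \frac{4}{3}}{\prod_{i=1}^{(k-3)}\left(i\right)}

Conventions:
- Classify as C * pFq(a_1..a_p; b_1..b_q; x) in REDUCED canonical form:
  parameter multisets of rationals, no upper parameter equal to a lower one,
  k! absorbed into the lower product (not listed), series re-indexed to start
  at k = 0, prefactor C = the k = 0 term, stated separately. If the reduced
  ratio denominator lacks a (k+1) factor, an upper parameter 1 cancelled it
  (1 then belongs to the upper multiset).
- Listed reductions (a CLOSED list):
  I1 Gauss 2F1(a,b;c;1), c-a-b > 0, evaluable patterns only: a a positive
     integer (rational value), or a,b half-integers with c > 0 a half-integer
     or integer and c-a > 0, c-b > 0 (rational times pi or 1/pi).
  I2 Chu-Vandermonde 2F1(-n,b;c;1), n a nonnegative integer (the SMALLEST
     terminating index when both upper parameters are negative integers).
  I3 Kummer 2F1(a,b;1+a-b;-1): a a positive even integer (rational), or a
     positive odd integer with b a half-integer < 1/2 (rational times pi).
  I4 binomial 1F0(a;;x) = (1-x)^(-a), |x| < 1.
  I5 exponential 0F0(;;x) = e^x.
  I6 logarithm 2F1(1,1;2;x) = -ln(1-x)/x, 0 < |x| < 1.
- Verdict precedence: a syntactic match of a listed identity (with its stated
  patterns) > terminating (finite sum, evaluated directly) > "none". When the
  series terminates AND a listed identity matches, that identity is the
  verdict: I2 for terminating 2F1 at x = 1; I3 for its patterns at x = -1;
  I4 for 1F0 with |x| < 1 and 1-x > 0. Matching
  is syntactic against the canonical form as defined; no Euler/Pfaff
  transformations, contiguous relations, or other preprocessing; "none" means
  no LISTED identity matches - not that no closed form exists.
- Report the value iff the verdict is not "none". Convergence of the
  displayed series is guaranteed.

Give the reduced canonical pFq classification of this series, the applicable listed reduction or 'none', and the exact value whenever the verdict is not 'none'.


This is \frac{4}{3} * 0F0(-; -; 2) in reduced canonical form. Verdict (x = 2): exponential (I5) applies (the 0F0 exponential series at x = 2). Exact value: \frac{4}{3} \cdot e^{2}.

First insight: t_0 = \frac{4}{3} here, and the two k-th powers (C = 4/3, x = 2) combine into one argument.
Term ratio: r(k) = 2 * 1 / [(k+1)] - rational in k. x = 2; t_0 = \frac{4}{3}; negate the roots.


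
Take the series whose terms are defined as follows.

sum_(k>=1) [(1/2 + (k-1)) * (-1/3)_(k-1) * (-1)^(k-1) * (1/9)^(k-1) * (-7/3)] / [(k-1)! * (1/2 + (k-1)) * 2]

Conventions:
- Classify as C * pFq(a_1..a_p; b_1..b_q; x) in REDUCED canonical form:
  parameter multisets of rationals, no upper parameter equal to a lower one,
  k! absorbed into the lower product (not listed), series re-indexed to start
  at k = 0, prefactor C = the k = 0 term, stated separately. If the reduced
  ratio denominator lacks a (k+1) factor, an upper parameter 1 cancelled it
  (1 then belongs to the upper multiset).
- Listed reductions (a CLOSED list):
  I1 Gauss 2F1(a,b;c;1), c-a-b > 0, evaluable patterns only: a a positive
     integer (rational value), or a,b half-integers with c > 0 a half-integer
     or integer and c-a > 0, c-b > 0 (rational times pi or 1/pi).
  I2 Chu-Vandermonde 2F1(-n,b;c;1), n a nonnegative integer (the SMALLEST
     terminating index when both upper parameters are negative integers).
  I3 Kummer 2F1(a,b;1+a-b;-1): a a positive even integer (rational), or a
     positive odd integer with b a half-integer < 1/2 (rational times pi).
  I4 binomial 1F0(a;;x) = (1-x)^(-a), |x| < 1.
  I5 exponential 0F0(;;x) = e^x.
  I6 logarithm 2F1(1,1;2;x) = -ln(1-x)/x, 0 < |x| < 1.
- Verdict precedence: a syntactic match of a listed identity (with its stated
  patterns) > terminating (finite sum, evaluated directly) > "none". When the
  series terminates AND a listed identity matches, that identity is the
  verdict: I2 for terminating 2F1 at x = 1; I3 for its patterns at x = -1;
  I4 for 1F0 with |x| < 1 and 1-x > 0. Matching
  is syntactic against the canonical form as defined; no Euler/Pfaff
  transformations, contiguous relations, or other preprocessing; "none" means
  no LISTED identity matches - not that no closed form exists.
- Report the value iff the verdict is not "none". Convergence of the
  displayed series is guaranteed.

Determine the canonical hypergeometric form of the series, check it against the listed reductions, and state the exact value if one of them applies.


x = -1/9 here; the reduced form reads 1F0, upper {-1/3}, lower {-}, C = -7/6. Verdict: binomial (I4) matches (the 1F0 binomial series: exponent 1/3, x = -1/9). Value: (-7/6) * (10/9)^(1/3).

Structural cue: x = (-1/9) and the constant factors (C = -7/6, x = -1/9) combine into one prefactor.
Adjacent-term ratio: r(k) = (-1/9) * (k-1/3) / [(k+1)] ; factor over Q: parameters, x = (-1/9), and C = -7/6.


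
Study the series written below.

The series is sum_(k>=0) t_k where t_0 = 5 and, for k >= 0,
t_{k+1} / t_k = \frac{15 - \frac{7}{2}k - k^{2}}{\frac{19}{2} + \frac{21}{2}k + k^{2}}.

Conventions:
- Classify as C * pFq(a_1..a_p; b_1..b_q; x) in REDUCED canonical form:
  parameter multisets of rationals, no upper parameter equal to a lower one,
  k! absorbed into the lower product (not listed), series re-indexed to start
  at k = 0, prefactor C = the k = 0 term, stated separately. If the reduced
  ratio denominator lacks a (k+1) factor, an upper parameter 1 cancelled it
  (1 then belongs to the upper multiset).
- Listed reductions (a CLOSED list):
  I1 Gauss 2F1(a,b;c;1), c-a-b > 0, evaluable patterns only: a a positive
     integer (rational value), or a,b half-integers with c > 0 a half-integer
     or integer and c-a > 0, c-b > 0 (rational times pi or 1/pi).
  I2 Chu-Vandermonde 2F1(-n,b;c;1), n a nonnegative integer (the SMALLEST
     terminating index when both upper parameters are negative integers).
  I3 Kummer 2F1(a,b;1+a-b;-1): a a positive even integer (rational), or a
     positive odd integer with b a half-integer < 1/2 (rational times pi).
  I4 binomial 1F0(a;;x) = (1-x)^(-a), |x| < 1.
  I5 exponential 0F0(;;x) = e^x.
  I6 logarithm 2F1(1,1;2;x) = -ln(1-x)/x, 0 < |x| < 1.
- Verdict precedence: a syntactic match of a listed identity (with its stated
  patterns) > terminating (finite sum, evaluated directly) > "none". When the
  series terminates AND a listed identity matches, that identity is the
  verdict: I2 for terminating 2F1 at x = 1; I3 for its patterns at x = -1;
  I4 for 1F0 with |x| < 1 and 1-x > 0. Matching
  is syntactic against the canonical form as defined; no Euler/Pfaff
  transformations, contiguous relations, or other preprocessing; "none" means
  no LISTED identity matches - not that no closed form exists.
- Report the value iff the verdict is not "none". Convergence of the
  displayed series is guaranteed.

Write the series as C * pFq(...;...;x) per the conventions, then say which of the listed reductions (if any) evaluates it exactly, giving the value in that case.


With C = 5: the canonical form is 2F1(-\frac{5}{2}, 6; \frac{19}{2}; -1). Verdict (x = -1): Kummer (I3) applies (x = -1; c = \frac{19}{2} equals 1+a-b for upper {-\frac{5}{2}, 6}: listed pattern). Exact value: \frac{1105}{64}.

The tell: from the first term 5: the expanded ratio factors over Q; prefactor 5, roots give parameters.
Adjacent-term ratio: r(k) = -1 * (k-\frac{5}{2}) (k+6) / [(k+\frac{19}{2}) (k+1)] - rational; roots negated = parameters, x = -1, C = 5.


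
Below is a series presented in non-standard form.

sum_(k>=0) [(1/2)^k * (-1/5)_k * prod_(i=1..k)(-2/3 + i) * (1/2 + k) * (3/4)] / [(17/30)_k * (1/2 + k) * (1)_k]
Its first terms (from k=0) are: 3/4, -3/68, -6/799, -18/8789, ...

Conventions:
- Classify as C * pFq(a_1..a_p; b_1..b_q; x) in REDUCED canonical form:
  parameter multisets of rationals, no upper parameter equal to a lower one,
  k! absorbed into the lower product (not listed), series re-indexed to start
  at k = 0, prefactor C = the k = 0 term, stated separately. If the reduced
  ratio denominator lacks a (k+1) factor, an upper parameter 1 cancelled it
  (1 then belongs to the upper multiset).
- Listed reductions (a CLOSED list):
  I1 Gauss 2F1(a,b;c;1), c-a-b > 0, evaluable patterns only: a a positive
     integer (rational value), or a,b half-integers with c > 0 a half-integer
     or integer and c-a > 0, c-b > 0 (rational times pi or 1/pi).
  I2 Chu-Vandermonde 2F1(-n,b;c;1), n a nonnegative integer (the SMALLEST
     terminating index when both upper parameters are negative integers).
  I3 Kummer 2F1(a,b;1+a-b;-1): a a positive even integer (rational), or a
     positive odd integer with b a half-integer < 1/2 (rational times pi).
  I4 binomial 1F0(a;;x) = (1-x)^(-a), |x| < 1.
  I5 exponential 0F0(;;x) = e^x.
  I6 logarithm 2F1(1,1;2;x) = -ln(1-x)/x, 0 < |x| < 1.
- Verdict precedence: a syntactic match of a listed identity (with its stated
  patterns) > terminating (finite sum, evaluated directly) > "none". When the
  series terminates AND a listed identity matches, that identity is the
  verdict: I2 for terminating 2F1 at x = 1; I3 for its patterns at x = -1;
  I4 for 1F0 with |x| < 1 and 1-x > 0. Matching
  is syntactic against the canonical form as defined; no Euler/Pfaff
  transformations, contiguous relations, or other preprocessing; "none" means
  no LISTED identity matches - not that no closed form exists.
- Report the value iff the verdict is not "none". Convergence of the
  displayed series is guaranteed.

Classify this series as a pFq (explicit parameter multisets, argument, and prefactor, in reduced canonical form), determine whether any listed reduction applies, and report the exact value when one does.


Prefactor 3/4, argument 1/2: 2F1 with upper {-1/5, 1/3} over lower {17/30}. Verdict: none - this 2F1 at x = 1/2 matches no listed pattern, and upper {-1/5, 1/3} holds no stopper.

Key observation: t_0 being 3/4, (1)_k (C = 3/4, x = 1/2) is k! itself.
Consecutive-term ratio: r(k) = (1/2) * (k-1/5) (k+1/3) / [(k+17/30) (k+1)] - rational in k, leading ratio (1/2); with t_0 = 3/4, classification follows.


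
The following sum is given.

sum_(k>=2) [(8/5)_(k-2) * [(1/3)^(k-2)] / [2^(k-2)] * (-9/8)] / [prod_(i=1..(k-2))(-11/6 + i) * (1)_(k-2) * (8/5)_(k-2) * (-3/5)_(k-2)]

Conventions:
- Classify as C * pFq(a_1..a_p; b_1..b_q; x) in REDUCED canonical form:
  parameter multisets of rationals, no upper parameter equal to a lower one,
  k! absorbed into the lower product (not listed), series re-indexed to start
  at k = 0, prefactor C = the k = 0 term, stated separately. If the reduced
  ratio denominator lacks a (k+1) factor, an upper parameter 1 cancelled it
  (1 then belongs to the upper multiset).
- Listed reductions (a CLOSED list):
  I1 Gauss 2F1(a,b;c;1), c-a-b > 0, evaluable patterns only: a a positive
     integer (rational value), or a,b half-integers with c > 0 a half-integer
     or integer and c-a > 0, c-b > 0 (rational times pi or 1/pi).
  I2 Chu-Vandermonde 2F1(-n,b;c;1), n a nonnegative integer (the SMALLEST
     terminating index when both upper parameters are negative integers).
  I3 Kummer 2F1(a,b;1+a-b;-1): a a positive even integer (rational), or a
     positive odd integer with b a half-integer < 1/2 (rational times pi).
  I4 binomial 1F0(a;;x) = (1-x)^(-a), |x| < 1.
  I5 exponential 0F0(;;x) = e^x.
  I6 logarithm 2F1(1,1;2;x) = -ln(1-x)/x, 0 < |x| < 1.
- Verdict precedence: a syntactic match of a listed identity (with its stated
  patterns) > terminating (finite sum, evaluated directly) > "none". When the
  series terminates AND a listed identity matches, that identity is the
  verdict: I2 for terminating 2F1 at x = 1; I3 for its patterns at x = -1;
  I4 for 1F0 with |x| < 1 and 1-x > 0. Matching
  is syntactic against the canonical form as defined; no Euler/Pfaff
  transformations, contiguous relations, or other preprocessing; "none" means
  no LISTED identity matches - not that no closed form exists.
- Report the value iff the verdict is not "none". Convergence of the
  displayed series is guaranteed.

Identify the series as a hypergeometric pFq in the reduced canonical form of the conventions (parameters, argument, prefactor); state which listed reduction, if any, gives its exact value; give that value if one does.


Prefactor -9/8, argument 1/6: 0F2 with upper {-} over lower {-5/6, -3/5}. Verdict: none - at argument 1/6 the multisets {-} ; {-5/6, -3/5} match no listed identity.

First insight: from the first term -9/8: the two k-th powers (C = -9/8) combine into one argument.
Adjacent-term ratio: r(k) = (1/6) * 1 / [(k-5/6) (k-3/5) (k+1)] - rational; roots negated = parameters, x = (1/6), C = -9/8.


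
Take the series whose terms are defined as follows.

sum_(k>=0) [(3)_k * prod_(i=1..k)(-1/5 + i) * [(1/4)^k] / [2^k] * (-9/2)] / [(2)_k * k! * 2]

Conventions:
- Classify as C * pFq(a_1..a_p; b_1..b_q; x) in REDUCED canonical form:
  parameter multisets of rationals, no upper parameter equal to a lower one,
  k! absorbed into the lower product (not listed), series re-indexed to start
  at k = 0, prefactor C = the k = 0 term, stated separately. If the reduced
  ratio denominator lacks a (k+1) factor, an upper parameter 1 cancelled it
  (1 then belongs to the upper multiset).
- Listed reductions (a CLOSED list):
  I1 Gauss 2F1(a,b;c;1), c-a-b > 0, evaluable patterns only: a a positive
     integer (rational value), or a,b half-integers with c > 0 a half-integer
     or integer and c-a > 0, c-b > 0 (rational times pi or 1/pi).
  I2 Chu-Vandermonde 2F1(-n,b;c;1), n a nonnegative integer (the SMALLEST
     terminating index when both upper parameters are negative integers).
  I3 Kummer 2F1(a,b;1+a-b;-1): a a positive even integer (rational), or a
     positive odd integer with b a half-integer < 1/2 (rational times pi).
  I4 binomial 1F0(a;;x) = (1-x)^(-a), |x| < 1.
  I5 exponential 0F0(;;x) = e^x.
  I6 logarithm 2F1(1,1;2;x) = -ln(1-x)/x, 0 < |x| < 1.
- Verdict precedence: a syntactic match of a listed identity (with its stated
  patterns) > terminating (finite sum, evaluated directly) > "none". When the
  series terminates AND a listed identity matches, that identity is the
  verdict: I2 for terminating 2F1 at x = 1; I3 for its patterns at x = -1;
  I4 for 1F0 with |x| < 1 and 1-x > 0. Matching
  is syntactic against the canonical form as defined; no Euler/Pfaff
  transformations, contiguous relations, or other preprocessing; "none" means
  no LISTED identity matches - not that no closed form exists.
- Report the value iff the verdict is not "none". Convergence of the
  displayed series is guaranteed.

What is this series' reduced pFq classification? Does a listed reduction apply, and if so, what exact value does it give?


The series (x = 1/8) is 2F1: upper {4/5, 3}, lower {2}, prefactor -9/4. Verdict: none here - no I1-I6 shape fits x = 1/8 with lower {2}.

Key step: x = (1/8) and the two k-th powers (C = -9/4, x = 1/8) combine into one argument.
Consecutive-term ratio: r(k) = (1/8) * (k+4/5) (k+3) / [(k+2) (k+1)] - rational in k, leading ratio (1/8); with t_0 = -9/4, classification follows.


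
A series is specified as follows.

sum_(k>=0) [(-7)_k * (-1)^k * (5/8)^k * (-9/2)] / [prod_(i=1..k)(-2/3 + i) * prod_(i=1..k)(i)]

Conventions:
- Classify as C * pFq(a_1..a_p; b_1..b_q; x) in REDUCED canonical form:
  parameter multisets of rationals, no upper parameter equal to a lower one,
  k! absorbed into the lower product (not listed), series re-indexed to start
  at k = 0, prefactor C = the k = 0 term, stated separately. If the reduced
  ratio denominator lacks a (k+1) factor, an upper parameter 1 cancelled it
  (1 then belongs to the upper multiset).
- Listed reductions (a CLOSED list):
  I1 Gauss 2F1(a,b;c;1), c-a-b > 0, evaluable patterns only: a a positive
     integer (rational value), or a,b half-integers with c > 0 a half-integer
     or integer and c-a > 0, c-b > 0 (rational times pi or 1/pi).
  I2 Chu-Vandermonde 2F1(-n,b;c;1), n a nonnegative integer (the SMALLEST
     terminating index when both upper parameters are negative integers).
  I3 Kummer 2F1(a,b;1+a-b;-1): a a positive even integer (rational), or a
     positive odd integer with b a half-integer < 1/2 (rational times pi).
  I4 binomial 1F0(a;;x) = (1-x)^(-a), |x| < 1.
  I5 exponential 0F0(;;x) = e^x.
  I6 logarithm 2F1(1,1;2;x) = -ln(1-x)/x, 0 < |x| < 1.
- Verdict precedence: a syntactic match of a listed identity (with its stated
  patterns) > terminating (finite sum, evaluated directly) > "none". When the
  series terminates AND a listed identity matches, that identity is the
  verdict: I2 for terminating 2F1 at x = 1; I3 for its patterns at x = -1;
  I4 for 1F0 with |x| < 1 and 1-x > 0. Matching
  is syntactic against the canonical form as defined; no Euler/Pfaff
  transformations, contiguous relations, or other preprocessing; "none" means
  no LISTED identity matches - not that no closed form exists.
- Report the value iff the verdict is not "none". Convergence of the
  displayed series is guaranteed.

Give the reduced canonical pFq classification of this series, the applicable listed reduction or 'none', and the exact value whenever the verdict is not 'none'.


Classification (C = -9/2): 1F1 with upper {-7}, lower {1/3}, argument x = -5/8. Verdict: terminating - upper parameter -7 makes this a finite sum (last index 7), evaluated exactly. Its exact value is -177551684317251/928249806848.

The tell: with t_0 = -9/2, the lower running product (C = -9/2, x = -5/8) is a rising factorial.
Ratio: r(k) = (-5/8) * (k-7) / [(k+1/3) (k+1)] - rational; roots negated = parameters, x = (-5/8), C = -9/2.


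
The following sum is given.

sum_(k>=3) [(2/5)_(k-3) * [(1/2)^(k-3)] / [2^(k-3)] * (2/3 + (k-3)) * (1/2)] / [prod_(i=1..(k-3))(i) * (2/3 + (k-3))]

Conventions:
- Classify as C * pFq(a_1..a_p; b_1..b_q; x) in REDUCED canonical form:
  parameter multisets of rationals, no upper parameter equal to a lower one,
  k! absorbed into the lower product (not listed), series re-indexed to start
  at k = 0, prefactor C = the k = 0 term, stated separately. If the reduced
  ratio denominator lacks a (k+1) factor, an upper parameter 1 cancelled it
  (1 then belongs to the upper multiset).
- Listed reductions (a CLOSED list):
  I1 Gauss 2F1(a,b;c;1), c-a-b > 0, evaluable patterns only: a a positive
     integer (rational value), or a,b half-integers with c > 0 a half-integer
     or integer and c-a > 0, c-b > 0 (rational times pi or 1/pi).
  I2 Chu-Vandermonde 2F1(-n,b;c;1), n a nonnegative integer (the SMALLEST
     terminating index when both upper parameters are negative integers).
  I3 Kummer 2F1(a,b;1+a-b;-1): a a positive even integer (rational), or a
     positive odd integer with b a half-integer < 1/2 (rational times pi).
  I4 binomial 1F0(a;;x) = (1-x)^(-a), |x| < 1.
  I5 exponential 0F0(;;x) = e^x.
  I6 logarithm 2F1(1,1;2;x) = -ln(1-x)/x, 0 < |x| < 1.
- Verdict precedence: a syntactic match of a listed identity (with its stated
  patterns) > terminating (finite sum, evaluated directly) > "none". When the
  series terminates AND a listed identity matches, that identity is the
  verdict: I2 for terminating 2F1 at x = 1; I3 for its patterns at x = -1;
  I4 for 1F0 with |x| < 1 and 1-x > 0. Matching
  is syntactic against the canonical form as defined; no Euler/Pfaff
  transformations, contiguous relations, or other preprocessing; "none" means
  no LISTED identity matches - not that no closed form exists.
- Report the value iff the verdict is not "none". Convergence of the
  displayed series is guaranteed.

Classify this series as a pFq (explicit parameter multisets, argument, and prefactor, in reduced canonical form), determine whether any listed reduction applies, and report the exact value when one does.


At argument 1/4: a 1F0 with upper {2/5}, lower {-}, scaled by C = 1/2. Verdict: this is the binomial series (I4) (the 1F0 binomial series: exponent -2/5, x = 1/4). Hence: (1/2) * (3/4)^(-2/5).

Structural cue: t_0 being 1/2, the factor k + 2/3 cancels (top and bottom), leaving prefactor 1/2.
Adjacent-term ratio: r(k) = (1/4) * (k+2/5) / [(k+1)] - rational in k. x = (1/4); t_0 = 1/2; negate the roots.


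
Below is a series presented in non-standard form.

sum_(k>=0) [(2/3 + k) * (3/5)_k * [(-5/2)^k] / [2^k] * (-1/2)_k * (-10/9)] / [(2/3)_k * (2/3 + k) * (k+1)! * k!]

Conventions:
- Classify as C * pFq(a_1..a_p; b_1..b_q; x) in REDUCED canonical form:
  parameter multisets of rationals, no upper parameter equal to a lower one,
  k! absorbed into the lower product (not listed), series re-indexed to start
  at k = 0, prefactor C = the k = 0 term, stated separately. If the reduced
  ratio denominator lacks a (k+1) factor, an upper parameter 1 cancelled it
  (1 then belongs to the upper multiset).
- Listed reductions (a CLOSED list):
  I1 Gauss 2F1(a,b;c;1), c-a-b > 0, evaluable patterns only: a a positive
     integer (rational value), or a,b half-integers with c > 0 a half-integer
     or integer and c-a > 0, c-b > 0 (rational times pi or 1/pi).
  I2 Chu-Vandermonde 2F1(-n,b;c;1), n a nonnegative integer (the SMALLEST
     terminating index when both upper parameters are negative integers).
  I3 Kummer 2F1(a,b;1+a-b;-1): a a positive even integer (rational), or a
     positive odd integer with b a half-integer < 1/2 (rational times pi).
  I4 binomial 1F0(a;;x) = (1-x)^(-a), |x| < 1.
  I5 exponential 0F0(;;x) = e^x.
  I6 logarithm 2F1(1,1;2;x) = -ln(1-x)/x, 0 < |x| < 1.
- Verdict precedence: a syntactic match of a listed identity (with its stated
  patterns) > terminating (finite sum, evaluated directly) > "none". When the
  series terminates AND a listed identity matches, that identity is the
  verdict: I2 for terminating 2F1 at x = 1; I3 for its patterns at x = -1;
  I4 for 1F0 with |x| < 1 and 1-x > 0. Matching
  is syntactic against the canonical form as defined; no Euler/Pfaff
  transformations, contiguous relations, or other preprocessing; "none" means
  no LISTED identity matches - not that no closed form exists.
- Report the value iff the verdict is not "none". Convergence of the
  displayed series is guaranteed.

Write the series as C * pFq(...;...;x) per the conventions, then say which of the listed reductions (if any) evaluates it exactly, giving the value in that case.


Structural cue: t_0 being -10/9, k + 2/3 divides numerator and denominator alike; C = -10/9, x = -5/4 after cancelling.
Adjacent-term ratio: r(k) = (-5/4) * (k-1/2) (k+3/5) / [(k+2/3) (k+2) (k+1)] - poly over poly, x = (-5/4) from leading terms; C = -10/9 at k = 0.

The series (x = -5/4) is 2F2: upper {-1/2, 3/5}, lower {2/3, 2}, prefactor -10/9. Verdict: none - this 2F2 at x = -5/4 matches no listed pattern, and upper {-1/2, 3/5} holds no stopper.


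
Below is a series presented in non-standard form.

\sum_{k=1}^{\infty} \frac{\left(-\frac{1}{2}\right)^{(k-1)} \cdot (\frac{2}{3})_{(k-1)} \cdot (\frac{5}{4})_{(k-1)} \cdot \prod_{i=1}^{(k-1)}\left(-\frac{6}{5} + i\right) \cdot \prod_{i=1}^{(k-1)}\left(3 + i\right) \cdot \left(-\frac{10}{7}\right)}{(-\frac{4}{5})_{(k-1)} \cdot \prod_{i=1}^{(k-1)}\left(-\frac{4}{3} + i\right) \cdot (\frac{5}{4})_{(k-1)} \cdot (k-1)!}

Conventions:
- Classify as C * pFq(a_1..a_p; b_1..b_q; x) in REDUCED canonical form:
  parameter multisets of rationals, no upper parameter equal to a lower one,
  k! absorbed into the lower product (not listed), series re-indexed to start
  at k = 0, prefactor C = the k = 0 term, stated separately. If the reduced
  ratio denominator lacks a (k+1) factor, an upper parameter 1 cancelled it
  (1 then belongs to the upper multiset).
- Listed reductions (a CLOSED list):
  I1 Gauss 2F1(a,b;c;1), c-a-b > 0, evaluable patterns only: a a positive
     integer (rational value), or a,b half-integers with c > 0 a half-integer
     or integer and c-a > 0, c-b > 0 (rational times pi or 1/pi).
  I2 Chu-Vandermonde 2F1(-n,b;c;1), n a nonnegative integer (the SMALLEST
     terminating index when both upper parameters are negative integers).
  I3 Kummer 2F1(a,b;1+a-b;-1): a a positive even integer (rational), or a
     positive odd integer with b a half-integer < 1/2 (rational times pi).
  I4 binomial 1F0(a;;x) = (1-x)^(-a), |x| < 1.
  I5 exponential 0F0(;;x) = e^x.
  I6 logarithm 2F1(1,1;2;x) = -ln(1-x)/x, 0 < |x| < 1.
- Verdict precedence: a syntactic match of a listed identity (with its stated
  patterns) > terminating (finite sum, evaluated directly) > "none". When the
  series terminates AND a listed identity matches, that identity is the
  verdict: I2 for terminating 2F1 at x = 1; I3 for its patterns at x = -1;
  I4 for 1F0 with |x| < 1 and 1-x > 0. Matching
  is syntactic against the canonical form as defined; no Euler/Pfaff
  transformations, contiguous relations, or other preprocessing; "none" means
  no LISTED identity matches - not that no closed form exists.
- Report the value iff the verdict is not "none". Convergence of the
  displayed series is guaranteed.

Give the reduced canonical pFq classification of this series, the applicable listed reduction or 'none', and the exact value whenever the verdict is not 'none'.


The tell: from the first term -\frac{10}{7}: the lower running product (C = -10/7) is a rising factorial.
Step ratio: r(k) = -\frac{1}{2} * (k-\frac{1}{5}) (k+\frac{2}{3}) (k+4) / [(k-\frac{4}{5}) (k-\frac{1}{3}) (k+1)] - rational in k, leading ratio -\frac{1}{2}; with t_0 = -\frac{10}{7}, classification follows.

x = -\frac{1}{2} here; the reduced form reads 3F2, upper {-\frac{1}{5}, \frac{2}{3}, 4}, lower {-\frac{4}{5}, -\frac{1}{3}}, C = -\frac{10}{7}. Verdict: none. Every listed pattern misses the 3F2 form at -\frac{1}{2}, upper {-\frac{1}{5}, \frac{2}{3}, 4}.


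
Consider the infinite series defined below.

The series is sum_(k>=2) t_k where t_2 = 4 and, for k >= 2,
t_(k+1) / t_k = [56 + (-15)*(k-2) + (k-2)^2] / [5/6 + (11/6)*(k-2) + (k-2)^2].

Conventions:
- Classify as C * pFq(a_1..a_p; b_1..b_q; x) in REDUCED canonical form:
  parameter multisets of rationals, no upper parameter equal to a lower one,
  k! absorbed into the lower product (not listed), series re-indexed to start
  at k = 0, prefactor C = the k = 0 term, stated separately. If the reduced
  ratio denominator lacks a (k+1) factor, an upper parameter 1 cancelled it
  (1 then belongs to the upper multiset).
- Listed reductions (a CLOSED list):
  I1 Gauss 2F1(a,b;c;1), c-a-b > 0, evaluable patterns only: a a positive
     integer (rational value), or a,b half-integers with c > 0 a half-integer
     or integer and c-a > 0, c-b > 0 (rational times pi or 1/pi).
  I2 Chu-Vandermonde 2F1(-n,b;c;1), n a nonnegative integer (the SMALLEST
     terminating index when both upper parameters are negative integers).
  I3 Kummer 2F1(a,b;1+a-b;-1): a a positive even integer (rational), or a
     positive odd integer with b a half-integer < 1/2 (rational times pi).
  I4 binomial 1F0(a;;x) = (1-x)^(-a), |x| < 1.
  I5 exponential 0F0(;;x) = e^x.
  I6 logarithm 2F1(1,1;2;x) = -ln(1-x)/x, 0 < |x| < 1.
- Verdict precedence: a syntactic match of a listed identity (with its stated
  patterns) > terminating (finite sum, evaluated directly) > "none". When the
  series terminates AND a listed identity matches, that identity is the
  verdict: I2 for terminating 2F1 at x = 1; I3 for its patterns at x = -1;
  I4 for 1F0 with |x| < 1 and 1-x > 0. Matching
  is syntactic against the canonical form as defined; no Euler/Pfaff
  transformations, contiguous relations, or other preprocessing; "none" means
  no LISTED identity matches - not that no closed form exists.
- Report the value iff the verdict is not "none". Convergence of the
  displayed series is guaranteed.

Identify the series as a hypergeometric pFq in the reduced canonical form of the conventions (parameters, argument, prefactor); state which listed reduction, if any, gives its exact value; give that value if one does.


Classification (C = 4): 2F1 with upper {-8, -7}, lower {5/6}, argument x = 1. Verdict at x = 1: Vandermonde's identity (I2) matches (terminating 2F1 at x = 1 with n = 7, b = -8, c = 5/6). Value: 85282058108/2324495.

Key observation: with t_0 = 4, roots of the ratio polynomials (prefactor 4) are the negated parameters.
Consecutive-term ratio: r(k) = 1 * (k-8) (k-7) / [(k+5/6) (k+1)] - rational; roots negated = parameters, x = 1, C = 4.


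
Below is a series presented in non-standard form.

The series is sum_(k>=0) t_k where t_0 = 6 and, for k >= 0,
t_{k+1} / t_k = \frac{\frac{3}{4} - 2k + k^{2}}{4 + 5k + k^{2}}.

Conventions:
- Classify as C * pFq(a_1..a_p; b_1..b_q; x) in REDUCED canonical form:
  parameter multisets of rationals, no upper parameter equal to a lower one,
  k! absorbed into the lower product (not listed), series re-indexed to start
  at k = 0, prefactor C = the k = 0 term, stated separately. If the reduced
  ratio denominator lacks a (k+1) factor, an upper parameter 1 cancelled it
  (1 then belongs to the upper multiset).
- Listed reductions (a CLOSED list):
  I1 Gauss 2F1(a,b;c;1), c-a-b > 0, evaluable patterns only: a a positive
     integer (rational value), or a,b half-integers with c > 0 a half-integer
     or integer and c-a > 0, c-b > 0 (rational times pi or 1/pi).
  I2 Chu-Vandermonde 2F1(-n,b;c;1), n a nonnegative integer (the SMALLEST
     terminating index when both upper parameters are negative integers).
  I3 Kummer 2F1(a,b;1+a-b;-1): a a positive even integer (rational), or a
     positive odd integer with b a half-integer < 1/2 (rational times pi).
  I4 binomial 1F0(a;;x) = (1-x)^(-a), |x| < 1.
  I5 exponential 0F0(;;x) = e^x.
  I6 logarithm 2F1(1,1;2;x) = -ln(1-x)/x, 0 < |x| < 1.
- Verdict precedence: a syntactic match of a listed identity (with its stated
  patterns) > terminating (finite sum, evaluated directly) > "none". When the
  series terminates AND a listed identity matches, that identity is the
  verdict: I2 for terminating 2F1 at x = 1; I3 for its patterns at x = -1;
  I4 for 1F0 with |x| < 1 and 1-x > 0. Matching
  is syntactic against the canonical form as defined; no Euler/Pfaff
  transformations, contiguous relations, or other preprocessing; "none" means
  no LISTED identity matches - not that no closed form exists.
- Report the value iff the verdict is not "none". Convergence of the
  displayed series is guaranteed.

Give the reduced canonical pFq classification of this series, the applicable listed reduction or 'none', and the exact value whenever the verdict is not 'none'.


Prefactor 6, argument 1: 2F1 with upper {-\frac{3}{2}, -\frac{1}{2}} over lower {4}. Verdict: the half-integer Gauss pattern (I1) applies (x = 1; upper {-\frac{3}{2}, -\frac{1}{2}} half-integers, c = 4 in the evaluable pattern). Its exact value is \frac{16384}{735} / \pi.

First insight: t_0 = 6 here, and the expanded ratio factors over Q; C = 6, roots give parameters.
Adjacent-term ratio: r(k) = 1 * (k-\frac{3}{2}) (k-\frac{1}{2}) / [(k+4) (k+1)] - poly over poly, x = 1 from leading terms; C = 6 at k = 0.


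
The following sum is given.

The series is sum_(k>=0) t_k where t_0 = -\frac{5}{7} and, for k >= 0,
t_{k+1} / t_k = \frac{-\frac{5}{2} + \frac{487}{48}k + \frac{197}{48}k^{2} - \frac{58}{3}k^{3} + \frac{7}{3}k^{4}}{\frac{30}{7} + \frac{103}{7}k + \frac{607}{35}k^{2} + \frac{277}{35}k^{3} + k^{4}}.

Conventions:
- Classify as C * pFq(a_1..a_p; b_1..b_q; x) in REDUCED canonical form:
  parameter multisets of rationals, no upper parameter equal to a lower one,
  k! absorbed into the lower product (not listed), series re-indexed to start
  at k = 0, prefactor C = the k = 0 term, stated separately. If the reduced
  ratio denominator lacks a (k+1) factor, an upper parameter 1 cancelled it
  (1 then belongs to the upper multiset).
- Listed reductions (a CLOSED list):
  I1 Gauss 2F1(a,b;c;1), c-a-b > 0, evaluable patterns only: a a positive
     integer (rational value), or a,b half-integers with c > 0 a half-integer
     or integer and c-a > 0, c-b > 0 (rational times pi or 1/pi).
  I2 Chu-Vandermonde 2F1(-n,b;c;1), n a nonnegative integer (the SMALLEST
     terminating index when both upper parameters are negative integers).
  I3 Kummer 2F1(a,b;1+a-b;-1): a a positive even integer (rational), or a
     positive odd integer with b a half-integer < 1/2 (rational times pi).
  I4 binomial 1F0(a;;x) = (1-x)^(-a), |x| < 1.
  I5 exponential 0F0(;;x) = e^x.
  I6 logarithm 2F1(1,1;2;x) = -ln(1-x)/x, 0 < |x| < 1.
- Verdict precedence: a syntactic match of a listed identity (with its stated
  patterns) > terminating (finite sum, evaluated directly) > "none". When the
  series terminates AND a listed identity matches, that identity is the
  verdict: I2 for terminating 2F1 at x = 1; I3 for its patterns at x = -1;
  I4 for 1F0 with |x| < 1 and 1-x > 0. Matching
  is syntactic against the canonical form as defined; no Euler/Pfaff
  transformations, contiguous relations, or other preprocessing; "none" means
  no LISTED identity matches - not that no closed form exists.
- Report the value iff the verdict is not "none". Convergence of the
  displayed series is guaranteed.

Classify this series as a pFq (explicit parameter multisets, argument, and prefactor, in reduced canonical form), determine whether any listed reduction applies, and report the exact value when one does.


Prefactor -\frac{5}{7}, argument \frac{7}{3}: 3F2 with upper {-8, -\frac{3}{4}, -\frac{1}{4}} over lower {\frac{6}{5}, 5}. Verdict: terminating - upper parameter -8 makes this a finite sum (last index 8), evaluated exactly. Hence: -\frac{29975644006473470925875}{90368299425805878951936}.

Structural cue: t_0 being -\frac{5}{7}, the parameter 5/7 appears in both the upper and lower lists and cancels.
Ratio: r(k) = \frac{7}{3} * (k-8) (k-\frac{3}{4}) (k-\frac{1}{4}) / [(k+\frac{6}{5}) (k+5) (k+1)] - poly over poly, x = \frac{7}{3} from leading terms; C = -\frac{5}{7} at k = 0.


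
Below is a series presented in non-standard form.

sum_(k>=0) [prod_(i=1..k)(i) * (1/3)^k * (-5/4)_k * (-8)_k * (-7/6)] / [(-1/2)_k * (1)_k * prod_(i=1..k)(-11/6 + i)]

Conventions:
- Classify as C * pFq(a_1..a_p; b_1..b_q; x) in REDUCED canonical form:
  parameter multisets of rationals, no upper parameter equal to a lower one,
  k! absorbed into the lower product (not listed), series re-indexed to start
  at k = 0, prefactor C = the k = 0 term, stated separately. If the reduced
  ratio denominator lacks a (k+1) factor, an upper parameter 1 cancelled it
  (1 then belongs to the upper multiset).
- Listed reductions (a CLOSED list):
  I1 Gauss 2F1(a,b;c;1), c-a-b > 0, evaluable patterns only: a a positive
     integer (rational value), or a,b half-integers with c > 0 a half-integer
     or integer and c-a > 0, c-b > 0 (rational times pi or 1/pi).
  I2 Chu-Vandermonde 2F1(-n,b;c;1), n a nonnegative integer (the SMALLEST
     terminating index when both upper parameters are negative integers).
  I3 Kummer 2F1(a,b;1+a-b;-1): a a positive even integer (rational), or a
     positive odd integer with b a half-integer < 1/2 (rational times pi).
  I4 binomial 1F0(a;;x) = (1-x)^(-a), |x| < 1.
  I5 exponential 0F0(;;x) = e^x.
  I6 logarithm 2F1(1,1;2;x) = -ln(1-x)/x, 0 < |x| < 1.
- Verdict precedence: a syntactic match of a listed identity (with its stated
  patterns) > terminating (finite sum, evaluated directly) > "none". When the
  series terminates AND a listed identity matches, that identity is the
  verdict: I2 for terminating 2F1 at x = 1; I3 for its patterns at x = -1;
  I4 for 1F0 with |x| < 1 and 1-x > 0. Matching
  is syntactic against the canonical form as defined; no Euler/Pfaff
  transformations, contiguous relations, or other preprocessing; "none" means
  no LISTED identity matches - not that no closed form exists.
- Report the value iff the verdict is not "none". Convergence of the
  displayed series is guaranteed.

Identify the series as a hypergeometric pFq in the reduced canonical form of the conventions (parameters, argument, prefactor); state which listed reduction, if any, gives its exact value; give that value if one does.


Reduced: x = 1/3, 3F2, upper = {-8, -5/4, 1}, lower = {-5/6, -1/2}, C = -7/6. Verdict: terminating. With -8 upstairs the series is a 9-term polynomial sum; evaluated term by term. Sum: -4617941083/110490510.

Structural cue: x = (1/3) and the running product (prefactor -7/6) telescopes to a rising factorial.
Adjacent-term ratio: r(k) = (1/3) * (k-8) (k-5/4) (k+1) / [(k-5/6) (k-1/2) (k+1)] - rational; roots negated = parameters, x = (1/3), C = -7/6.
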